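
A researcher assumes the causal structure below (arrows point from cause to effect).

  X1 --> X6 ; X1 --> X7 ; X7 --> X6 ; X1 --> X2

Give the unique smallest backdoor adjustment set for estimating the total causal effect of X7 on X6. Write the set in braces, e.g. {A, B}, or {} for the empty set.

{X1}

Variables eligible for adjustment (non-descendants of X7, excluding X7 and X6): {X1, X2}.
Backdoor paths from X7 to X6:
  P1: X7 <- X1 -> X6
The empty set is not sufficient: P1 (X7 <- X1 -> X6) has no collider blocking it and no conditioned non-collider, so it is open.
Try {X1}:
  P1: blocked at fork node X1 ∈ conditioning set.
{X1} contains no descendant of X7 and blocks every backdoor path.
No other singleton works — e.g. {X2} leaves P1 open — so {X1} is the unique smallest valid adjustment set.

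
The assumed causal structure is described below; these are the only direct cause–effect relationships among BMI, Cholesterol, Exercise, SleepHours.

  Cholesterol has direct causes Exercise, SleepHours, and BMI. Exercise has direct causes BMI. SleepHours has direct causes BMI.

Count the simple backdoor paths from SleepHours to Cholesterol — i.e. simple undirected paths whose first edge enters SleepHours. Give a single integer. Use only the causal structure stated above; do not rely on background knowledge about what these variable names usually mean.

2

A backdoor path from SleepHours to Cholesterol is any simple undirected path whose first edge points into SleepHours (i.e. leaves SleepHours via a parent).
Parents of SleepHours: {BMI}.
Enumerating:
  P1: SleepHours <- BMI -> Exercise -> Cholesterol
  P2: SleepHours <- BMI -> Cholesterol
That exhausts the simple backdoor paths. Count: 2.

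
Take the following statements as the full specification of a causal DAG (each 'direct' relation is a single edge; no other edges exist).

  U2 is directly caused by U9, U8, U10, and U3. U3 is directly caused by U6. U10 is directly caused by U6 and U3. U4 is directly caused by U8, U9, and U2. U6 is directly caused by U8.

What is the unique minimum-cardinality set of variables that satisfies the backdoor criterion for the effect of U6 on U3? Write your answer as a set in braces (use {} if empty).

Variables eligible for adjustment (non-descendants of U6, excluding U6 and U3): {U8, U9}.
Backdoor paths from U6 to U3:
  P1: U6 <- U8 -> U2 <- U3
  P2: U6 <- U8 -> U2 <- U10 <- U3
  P3: U6 <- U8 -> U4 <- U9 -> U2 <- U3
  P4: U6 <- U8 -> U4 <- U9 -> U2 <- U10 <- U3
  P5: U6 <- U8 -> U4 <- U2 <- U3
  P6: U6 <- U8 -> U4 <- U2 <- U10 <- U3
Each backdoor path contains an unconditioned collider, so every path is already blocked with the empty conditioning set:
  P1: blocked at collider U2 (neither it nor any descendant is in the conditioning set).
  P2: blocked at collider U2 (neither it nor any descendant is in the conditioning set).
  P3: blocked at collider U4 (neither it nor any descendant is in the conditioning set).
  P4: blocked at collider U4 (neither it nor any descendant is in the conditioning set).
  P5: blocked at collider U4 (neither it nor any descendant is in the conditioning set).
  P6: blocked at collider U4 (neither it nor any descendant is in the conditioning set).
The empty set is therefore the unique smallest valid set.

{}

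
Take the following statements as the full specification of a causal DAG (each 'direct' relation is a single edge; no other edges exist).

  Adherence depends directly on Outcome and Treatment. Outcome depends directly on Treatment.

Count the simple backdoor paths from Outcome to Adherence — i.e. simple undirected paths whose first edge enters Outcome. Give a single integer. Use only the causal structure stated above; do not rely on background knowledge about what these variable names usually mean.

1

A backdoor path from Outcome to Adherence is any simple undirected path whose first edge points into Outcome (i.e. leaves Outcome via a parent).
Parents of Outcome: {Treatment}.
Enumerating:
  P1: Outcome <- Treatment -> Adherence
That exhausts the simple backdoor paths. Count: 1.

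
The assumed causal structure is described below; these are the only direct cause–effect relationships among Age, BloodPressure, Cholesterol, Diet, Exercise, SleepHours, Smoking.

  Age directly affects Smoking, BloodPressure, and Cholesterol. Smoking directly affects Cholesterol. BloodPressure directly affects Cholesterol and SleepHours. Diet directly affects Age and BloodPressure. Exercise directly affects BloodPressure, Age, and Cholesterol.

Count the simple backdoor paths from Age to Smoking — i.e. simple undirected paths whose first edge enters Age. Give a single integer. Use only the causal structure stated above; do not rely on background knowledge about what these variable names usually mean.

A backdoor path from Age to Smoking is any simple undirected path whose first edge points into Age (i.e. leaves Age via a parent).
Parents of Age: {Diet, Exercise}.
Enumerating:
  P1: Age <- Diet -> BloodPressure <- Exercise -> Cholesterol <- Smoking
  P2: Age <- Diet -> BloodPressure -> Cholesterol <- Smoking
  P3: Age <- Exercise -> BloodPressure -> Cholesterol <- Smoking
  P4: Age <- Exercise -> Cholesterol <- Smoking
That exhausts the simple backdoor paths. Count: 4.

4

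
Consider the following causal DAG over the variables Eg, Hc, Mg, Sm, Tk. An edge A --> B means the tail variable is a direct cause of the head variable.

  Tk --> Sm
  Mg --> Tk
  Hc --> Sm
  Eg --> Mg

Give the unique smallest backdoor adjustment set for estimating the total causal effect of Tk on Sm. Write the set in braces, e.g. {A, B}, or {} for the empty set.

Variables eligible for adjustment (non-descendants of Tk, excluding Tk and Sm): {Eg, Hc, Mg}.
Backdoor paths from Tk to Sm:
  (none)
With no backdoor paths the empty set already satisfies the criterion, and it is trivially minimal.

{}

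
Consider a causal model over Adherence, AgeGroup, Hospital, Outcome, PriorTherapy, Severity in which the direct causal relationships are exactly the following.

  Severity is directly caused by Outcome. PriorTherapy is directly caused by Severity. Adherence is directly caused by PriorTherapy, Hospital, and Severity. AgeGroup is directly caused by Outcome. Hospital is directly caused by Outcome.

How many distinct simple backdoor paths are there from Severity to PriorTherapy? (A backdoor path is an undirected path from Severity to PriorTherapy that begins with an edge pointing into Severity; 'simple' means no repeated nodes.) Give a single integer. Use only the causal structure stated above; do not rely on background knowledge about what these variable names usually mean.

A backdoor path from Severity to PriorTherapy is any simple undirected path whose first edge points into Severity (i.e. leaves Severity via a parent).
Parents of Severity: {Outcome}.
Enumerating:
  P1: Severity <- Outcome -> Hospital -> Adherence <- PriorTherapy
That exhausts the simple backdoor paths. Count: 1.

1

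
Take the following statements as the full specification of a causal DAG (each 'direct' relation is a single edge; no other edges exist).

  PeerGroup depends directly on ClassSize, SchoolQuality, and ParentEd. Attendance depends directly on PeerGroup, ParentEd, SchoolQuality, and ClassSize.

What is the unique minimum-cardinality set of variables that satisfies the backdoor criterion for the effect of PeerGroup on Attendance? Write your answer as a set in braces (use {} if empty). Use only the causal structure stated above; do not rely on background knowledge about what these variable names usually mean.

{ClassSize, ParentEd, SchoolQuality}

Variables eligible for adjustment (non-descendants of PeerGroup, excluding PeerGroup and Attendance): {ClassSize, ParentEd, SchoolQuality}.
Backdoor paths from PeerGroup to Attendance:
  P1: PeerGroup <- ParentEd -> Attendance
  P2: PeerGroup <- SchoolQuality -> Attendance
  P3: PeerGroup <- ClassSize -> Attendance
The empty set is not sufficient: P1 (PeerGroup <- ParentEd -> Attendance) has no collider blocking it and no conditioned non-collider, so it is open.
Try {ClassSize, ParentEd, SchoolQuality}:
  P1: blocked at fork node ParentEd ∈ conditioning set.
  P2: blocked at fork node SchoolQuality ∈ conditioning set.
  P3: blocked at fork node ClassSize ∈ conditioning set.
{ClassSize, ParentEd, SchoolQuality} contains no descendant of PeerGroup and blocks every backdoor path.
Every element of {ClassSize, ParentEd, SchoolQuality} is needed (dropping ClassSize leaves P3 open; dropping ParentEd leaves P1 open; dropping SchoolQuality leaves P2 open), so no proper subset is valid.
Among all size-3 subsets of the eligible variables, only {ClassSize, ParentEd, SchoolQuality} blocks every backdoor path, so it is the unique smallest valid adjustment set.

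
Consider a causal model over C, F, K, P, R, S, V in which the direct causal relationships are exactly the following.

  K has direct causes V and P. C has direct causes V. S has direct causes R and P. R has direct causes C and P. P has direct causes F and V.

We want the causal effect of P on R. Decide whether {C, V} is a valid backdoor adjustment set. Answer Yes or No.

Backdoor paths from P to R (paths whose first edge points into P):
  P1: P <- V -> C -> R
Condition 1 (no descendant of P in the set): holds — descendants of P are {K, R, S}; none are in {C, V}.
Condition 2 (every backdoor path blocked by {C, V}):
  P1: blocked at fork node V ∈ conditioning set.
{C, V} satisfies the backdoor criterion.

Yes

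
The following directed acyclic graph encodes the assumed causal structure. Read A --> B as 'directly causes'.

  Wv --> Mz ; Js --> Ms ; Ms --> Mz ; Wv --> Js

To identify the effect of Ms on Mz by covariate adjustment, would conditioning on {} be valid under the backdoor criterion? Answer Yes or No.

Backdoor paths from Ms to Mz (paths whose first edge points into Ms):
  P1: Ms <- Js <- Wv -> Mz
Condition 1 (no descendant of Ms in the set): holds — descendants of Ms are {Mz}; none are in {}.
Condition 2 (every backdoor path blocked by {}):
  P1: open — no interior node is in the conditioning set.
{} does not satisfy the backdoor criterion.

No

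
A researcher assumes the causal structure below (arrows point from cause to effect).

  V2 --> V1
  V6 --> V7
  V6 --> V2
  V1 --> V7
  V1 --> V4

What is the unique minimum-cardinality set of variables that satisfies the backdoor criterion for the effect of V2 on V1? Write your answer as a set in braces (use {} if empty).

{}

Variables eligible for adjustment (non-descendants of V2, excluding V2 and V1): {V6}.
Backdoor paths from V2 to V1:
  P1: V2 <- V6 -> V7 <- V1
Each backdoor path contains an unconditioned collider, so every path is already blocked with the empty conditioning set:
  P1: blocked at collider V7 (neither it nor any descendant is in the conditioning set).
The empty set is therefore the unique smallest valid set.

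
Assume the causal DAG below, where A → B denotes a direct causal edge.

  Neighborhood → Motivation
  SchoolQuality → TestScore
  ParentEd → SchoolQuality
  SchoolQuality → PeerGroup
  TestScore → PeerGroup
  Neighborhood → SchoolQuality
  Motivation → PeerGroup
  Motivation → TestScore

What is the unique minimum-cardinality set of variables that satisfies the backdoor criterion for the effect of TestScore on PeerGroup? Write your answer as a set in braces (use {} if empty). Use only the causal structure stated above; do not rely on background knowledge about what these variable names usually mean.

Variables eligible for adjustment (non-descendants of TestScore, excluding TestScore and PeerGroup): {Motivation, Neighborhood, ParentEd, SchoolQuality}.
Backdoor paths from TestScore to PeerGroup:
  P1: TestScore <- Motivation <- Neighborhood -> SchoolQuality -> PeerGroup
  P2: TestScore <- Motivation -> PeerGroup
  P3: TestScore <- SchoolQuality <- Neighborhood -> Motivation -> PeerGroup
  P4: TestScore <- SchoolQuality -> PeerGroup
The empty set is not sufficient: P1 (TestScore <- Motivation <- Neighborhood -> SchoolQuality -> PeerGroup) has no collider blocking it and no conditioned non-collider, so it is open.
Try {Motivation, SchoolQuality}:
  P1: blocked at chain node Motivation ∈ conditioning set.
  P2: blocked at fork node Motivation ∈ conditioning set.
  P3: blocked at chain node SchoolQuality ∈ conditioning set.
  P4: blocked at fork node SchoolQuality ∈ conditioning set.
{Motivation, SchoolQuality} contains no descendant of TestScore and blocks every backdoor path.
Every element of {Motivation, SchoolQuality} is needed (dropping Motivation leaves P2 open; dropping SchoolQuality leaves P4 open), so no proper subset is valid.
Among all size-2 subsets of the eligible variables, only {Motivation, SchoolQuality} blocks every backdoor path, so it is the unique smallest valid adjustment set.

{Motivation, SchoolQuality}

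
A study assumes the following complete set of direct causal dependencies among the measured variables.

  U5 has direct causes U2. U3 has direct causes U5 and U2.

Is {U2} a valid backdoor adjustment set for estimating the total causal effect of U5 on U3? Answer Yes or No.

Backdoor paths from U5 to U3 (paths whose first edge points into U5):
  P1: U5 <- U2 -> U3
Condition 1 (no descendant of U5 in the set): holds — descendants of U5 are {U3}; none are in {U2}.
Condition 2 (every backdoor path blocked by {U2}):
  P1: blocked at fork node U2 ∈ conditioning set.
{U2} satisfies the backdoor criterion.

Yes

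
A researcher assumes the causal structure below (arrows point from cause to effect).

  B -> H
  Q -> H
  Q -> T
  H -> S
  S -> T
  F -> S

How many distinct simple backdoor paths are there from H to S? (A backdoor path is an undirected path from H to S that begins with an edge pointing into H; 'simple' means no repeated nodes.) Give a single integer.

A backdoor path from H to S is any simple undirected path whose first edge points into H (i.e. leaves H via a parent).
Parents of H: {B, Q}.
Enumerating:
  P1: H <- Q -> T <- S
That exhausts the simple backdoor paths. Count: 1.

1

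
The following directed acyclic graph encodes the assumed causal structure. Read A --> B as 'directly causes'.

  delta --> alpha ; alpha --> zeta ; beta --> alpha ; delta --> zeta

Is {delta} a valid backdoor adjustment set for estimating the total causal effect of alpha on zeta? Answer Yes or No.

Backdoor paths from alpha to zeta (paths whose first edge points into alpha):
  P1: alpha <- delta -> zeta
Condition 1 (no descendant of alpha in the set): holds — descendants of alpha are {zeta}; none are in {delta}.
Condition 2 (every backdoor path blocked by {delta}):
  P1: blocked at fork node delta ∈ conditioning set.
{delta} satisfies the backdoor criterion.

Yes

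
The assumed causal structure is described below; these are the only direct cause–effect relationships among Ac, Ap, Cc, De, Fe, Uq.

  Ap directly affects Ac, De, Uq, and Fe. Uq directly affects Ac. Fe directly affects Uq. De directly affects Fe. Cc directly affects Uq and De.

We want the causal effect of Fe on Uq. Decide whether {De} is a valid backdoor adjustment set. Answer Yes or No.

No

Backdoor paths from Fe to Uq (paths whose first edge points into Fe):
  P1: Fe <- Ap -> De <- Cc -> Uq
  P2: Fe <- Ap -> Uq
  P3: Fe <- Ap -> Ac <- Uq
  P4: Fe <- De <- Ap -> Uq
  P5: Fe <- De <- Ap -> Ac <- Uq
  P6: Fe <- De <- Cc -> Uq
Condition 1 (no descendant of Fe in the set): holds — descendants of Fe are {Ac, Uq}; none are in {De}.
Condition 2 (every backdoor path blocked by {De}):
  P1: open — collider(s) De are conditioned on (or have a conditioned descendant) and no non-collider on the path is in the set.
  P2: open — no interior node is in the conditioning set.
  P3: blocked at collider Ac (neither it nor any descendant is in the conditioning set).
  P4: blocked at chain node De ∈ conditioning set.
  P5: blocked at chain node De ∈ conditioning set.
  P6: blocked at chain node De ∈ conditioning set.
{De} does not satisfy the backdoor criterion.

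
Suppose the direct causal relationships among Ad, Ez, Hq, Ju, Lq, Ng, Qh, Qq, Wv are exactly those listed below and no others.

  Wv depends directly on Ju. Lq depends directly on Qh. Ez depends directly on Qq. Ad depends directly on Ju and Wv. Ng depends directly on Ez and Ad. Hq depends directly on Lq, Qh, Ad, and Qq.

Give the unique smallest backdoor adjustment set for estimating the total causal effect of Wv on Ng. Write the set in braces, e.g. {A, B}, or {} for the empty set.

Variables eligible for adjustment (non-descendants of Wv, excluding Wv and Ng): {Ez, Ju, Lq, Qh, Qq}.
Backdoor paths from Wv to Ng:
  P1: Wv <- Ju -> Ad -> Ng
  P2: Wv <- Ju -> Ad -> Hq <- Qq -> Ez -> Ng
The empty set is not sufficient: P1 (Wv <- Ju -> Ad -> Ng) has no collider blocking it and no conditioned non-collider, so it is open.
Try {Ju}:
  P1: blocked at fork node Ju ∈ conditioning set.
  P2: blocked at fork node Ju ∈ conditioning set.
{Ju} contains no descendant of Wv and blocks every backdoor path.
No other singleton works — e.g. {Qq} leaves P1 open — so {Ju} is the unique smallest valid adjustment set.

{Ju}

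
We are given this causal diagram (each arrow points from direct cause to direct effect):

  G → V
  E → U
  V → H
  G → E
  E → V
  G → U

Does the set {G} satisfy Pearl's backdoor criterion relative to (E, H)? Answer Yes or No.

Backdoor paths from E to H (paths whose first edge points into E):
  P1: E <- G -> V -> H
Condition 1 (no descendant of E in the set): holds — descendants of E are {H, U, V}; none are in {G}.
Condition 2 (every backdoor path blocked by {G}):
  P1: blocked at fork node G ∈ conditioning set.
{G} satisfies the backdoor criterion.

Yes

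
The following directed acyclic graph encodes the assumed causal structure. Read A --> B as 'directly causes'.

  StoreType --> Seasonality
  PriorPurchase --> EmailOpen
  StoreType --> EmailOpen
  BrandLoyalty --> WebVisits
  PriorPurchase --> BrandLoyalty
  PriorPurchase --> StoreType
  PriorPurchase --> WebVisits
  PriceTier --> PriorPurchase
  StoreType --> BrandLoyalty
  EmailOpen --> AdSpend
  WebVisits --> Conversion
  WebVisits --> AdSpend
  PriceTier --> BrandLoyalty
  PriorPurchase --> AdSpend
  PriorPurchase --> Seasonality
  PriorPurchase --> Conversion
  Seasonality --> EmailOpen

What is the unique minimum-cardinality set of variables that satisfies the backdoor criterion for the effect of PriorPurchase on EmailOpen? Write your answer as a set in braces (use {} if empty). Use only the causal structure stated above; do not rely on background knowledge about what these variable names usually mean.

Variables eligible for adjustment (non-descendants of PriorPurchase, excluding PriorPurchase and EmailOpen): {PriceTier}.
Backdoor paths from PriorPurchase to EmailOpen:
  P1: PriorPurchase <- PriceTier -> BrandLoyalty <- StoreType -> Seasonality -> EmailOpen
  P2: PriorPurchase <- PriceTier -> BrandLoyalty <- StoreType -> EmailOpen
  P3: PriorPurchase <- PriceTier -> BrandLoyalty -> WebVisits -> AdSpend <- EmailOpen
Each backdoor path contains an unconditioned collider, so every path is already blocked with the empty conditioning set:
  P1: blocked at collider BrandLoyalty (neither it nor any descendant is in the conditioning set).
  P2: blocked at collider BrandLoyalty (neither it nor any descendant is in the conditioning set).
  P3: blocked at collider AdSpend (neither it nor any descendant is in the conditioning set).
The empty set is therefore the unique smallest valid set.

{}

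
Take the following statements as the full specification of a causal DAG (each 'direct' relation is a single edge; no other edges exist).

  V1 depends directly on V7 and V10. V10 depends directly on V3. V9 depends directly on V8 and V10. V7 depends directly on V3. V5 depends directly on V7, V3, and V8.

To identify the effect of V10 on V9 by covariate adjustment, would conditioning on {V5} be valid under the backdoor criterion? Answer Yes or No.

No

Backdoor paths from V10 to V9 (paths whose first edge points into V10):
  P1: V10 <- V3 -> V7 -> V5 <- V8 -> V9
  P2: V10 <- V3 -> V5 <- V8 -> V9
Condition 1 (no descendant of V10 in the set): holds — descendants of V10 are {V1, V9}; none are in {V5}.
Condition 2 (every backdoor path blocked by {V5}):
  P1: open — collider(s) V5 are conditioned on (or have a conditioned descendant) and no non-collider on the path is in the set.
  P2: open — collider(s) V5 are conditioned on (or have a conditioned descendant) and no non-collider on the path is in the set.
{V5} does not satisfy the backdoor criterion.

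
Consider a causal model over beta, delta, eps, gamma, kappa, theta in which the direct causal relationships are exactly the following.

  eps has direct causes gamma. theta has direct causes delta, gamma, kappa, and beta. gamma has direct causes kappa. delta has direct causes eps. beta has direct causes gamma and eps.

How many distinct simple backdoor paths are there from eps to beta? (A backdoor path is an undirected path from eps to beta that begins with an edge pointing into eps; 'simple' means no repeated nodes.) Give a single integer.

3

A backdoor path from eps to beta is any simple undirected path whose first edge points into eps (i.e. leaves eps via a parent).
Parents of eps: {gamma}.
Enumerating:
  P1: eps <- gamma <- kappa -> theta <- beta
  P2: eps <- gamma -> beta
  P3: eps <- gamma -> theta <- beta
That exhausts the simple backdoor paths. Count: 3.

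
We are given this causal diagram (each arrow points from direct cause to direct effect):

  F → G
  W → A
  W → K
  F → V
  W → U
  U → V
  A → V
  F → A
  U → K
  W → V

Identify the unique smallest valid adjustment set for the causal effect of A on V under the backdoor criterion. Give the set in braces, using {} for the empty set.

Variables eligible for adjustment (non-descendants of A, excluding A and V): {F, G, K, U, W}.
Backdoor paths from A to V:
  P1: A <- W -> U -> V
  P2: A <- W -> V
  P3: A <- W -> K <- U -> V
  P4: A <- F -> V
The empty set is not sufficient: P1 (A <- W -> U -> V) has no collider blocking it and no conditioned non-collider, so it is open.
Try {F, W}:
  P1: blocked at fork node W ∈ conditioning set.
  P2: blocked at fork node W ∈ conditioning set.
  P3: blocked at fork node W ∈ conditioning set.
  P4: blocked at fork node F ∈ conditioning set.
{F, W} contains no descendant of A and blocks every backdoor path.
Every element of {F, W} is needed (dropping F leaves P4 open; dropping W leaves P1 open), so no proper subset is valid.
Among all size-2 subsets of the eligible variables, only {F, W} blocks every backdoor path, so it is the unique smallest valid adjustment set.

{F, W}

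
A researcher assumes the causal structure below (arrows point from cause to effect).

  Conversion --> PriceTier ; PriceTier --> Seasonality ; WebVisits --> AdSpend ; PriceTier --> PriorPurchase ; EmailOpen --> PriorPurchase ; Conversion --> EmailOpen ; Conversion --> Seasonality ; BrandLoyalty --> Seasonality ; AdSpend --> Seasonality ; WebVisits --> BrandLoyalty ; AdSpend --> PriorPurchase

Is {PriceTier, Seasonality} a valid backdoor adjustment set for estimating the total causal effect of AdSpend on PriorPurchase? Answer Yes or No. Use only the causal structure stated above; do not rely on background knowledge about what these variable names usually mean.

Backdoor paths from AdSpend to PriorPurchase (paths whose first edge points into AdSpend):
  P1: AdSpend <- WebVisits -> BrandLoyalty -> Seasonality <- Conversion -> EmailOpen -> PriorPurchase
  P2: AdSpend <- WebVisits -> BrandLoyalty -> Seasonality <- Conversion -> PriceTier -> PriorPurchase
  P3: AdSpend <- WebVisits -> BrandLoyalty -> Seasonality <- PriceTier <- Conversion -> EmailOpen -> PriorPurchase
  P4: AdSpend <- WebVisits -> BrandLoyalty -> Seasonality <- PriceTier -> PriorPurchase
Condition 1 (no descendant of AdSpend in the set): FAILS — Seasonality is a descendant of AdSpend.
Condition 2 (every backdoor path blocked by {PriceTier, Seasonality}):
  P1: open — collider(s) Seasonality are conditioned on (or have a conditioned descendant) and no non-collider on the path is in the set.
  P2: blocked at chain node PriceTier ∈ conditioning set.
  P3: blocked at chain node PriceTier ∈ conditioning set.
  P4: blocked at fork node PriceTier ∈ conditioning set.
{PriceTier, Seasonality} does not satisfy the backdoor criterion.

No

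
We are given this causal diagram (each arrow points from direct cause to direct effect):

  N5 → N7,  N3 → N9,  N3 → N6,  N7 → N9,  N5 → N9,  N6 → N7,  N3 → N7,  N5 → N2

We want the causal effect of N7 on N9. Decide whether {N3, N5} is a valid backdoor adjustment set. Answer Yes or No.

Backdoor paths from N7 to N9 (paths whose first edge points into N7):
  P1: N7 <- N5 -> N9
  P2: N7 <- N3 -> N9
  P3: N7 <- N6 <- N3 -> N9
Condition 1 (no descendant of N7 in the set): holds — descendants of N7 are {N9}; none are in {N3, N5}.
Condition 2 (every backdoor path blocked by {N3, N5}):
  P1: blocked at fork node N5 ∈ conditioning set.
  P2: blocked at fork node N3 ∈ conditioning set.
  P3: blocked at fork node N3 ∈ conditioning set.
{N3, N5} satisfies the backdoor criterion.

Yes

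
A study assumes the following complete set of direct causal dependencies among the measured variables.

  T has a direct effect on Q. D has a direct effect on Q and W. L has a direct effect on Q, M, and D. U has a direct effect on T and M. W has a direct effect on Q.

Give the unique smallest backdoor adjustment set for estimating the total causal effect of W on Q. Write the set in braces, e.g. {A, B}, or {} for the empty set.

{D}

Variables eligible for adjustment (non-descendants of W, excluding W and Q): {D, L, M, T, U}.
Backdoor paths from W to Q:
  P1: W <- D <- L -> Q
  P2: W <- D <- L -> M <- U -> T -> Q
  P3: W <- D -> Q
The empty set is not sufficient: P1 (W <- D <- L -> Q) has no collider blocking it and no conditioned non-collider, so it is open.
Try {D}:
  P1: blocked at chain node D ∈ conditioning set.
  P2: blocked at chain node D ∈ conditioning set.
  P3: blocked at fork node D ∈ conditioning set.
{D} contains no descendant of W and blocks every backdoor path.
No other singleton works — e.g. {L} leaves P3 open — so {D} is the unique smallest valid adjustment set.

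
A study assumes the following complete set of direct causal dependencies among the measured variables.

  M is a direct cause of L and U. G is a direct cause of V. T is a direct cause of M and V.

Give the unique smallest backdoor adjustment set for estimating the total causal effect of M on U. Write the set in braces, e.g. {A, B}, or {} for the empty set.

{}

Variables eligible for adjustment (non-descendants of M, excluding M and U): {G, T, V}.
Backdoor paths from M to U:
  (none)
With no backdoor paths the empty set already satisfies the criterion, and it is trivially minimal.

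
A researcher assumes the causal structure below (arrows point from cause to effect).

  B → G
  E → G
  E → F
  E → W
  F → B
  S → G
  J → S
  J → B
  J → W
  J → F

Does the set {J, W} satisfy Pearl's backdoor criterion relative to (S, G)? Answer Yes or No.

Backdoor paths from S to G (paths whose first edge points into S):
  P1: S <- J -> W <- E -> F -> B -> G
  P2: S <- J -> W <- E -> G
  P3: S <- J -> F <- E -> G
  P4: S <- J -> F -> B -> G
  P5: S <- J -> B <- F <- E -> G
  P6: S <- J -> B -> G
Condition 1 (no descendant of S in the set): holds — descendants of S are {G}; none are in {J, W}.
Condition 2 (every backdoor path blocked by {J, W}):
  P1: blocked at fork node J ∈ conditioning set.
  P2: blocked at fork node J ∈ conditioning set.
  P3: blocked at fork node J ∈ conditioning set.
  P4: blocked at fork node J ∈ conditioning set.
  P5: blocked at fork node J ∈ conditioning set.
  P6: blocked at fork node J ∈ conditioning set.
{J, W} satisfies the backdoor criterion.

Yes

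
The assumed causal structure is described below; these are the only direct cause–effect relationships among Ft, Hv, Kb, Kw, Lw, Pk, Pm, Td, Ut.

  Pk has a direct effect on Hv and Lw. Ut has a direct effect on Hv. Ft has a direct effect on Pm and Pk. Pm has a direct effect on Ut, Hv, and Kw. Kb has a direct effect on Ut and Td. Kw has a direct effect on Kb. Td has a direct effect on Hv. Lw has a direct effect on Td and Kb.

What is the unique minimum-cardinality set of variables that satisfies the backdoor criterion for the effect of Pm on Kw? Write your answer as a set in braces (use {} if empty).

Variables eligible for adjustment (non-descendants of Pm, excluding Pm and Kw): {Ft, Lw, Pk}.
Backdoor paths from Pm to Kw:
  P1: Pm <- Ft -> Pk -> Lw -> Kb <- Kw
  P2: Pm <- Ft -> Pk -> Lw -> Td <- Kb <- Kw
  P3: Pm <- Ft -> Pk -> Lw -> Td -> Hv <- Ut <- Kb <- Kw
  P4: Pm <- Ft -> Pk -> Hv <- Td <- Lw -> Kb <- Kw
  P5: Pm <- Ft -> Pk -> Hv <- Td <- Kb <- Kw
  P6: Pm <- Ft -> Pk -> Hv <- Ut <- Kb <- Kw
Each backdoor path contains an unconditioned collider, so every path is already blocked with the empty conditioning set:
  P1: blocked at collider Kb (neither it nor any descendant is in the conditioning set).
  P2: blocked at collider Td (neither it nor any descendant is in the conditioning set).
  P3: blocked at collider Hv (neither it nor any descendant is in the conditioning set).
  P4: blocked at collider Hv (neither it nor any descendant is in the conditioning set).
  P5: blocked at collider Hv (neither it nor any descendant is in the conditioning set).
  P6: blocked at collider Hv (neither it nor any descendant is in the conditioning set).
The empty set is therefore the unique smallest valid set.

{}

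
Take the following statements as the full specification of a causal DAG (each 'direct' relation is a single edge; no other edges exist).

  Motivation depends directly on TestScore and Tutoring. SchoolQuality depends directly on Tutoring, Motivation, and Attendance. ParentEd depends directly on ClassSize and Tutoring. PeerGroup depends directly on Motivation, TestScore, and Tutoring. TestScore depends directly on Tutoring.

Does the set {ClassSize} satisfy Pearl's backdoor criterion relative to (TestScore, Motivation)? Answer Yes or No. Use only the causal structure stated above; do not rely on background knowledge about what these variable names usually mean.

No

Backdoor paths from TestScore to Motivation (paths whose first edge points into TestScore):
  P1: TestScore <- Tutoring -> Motivation
  P2: TestScore <- Tutoring -> SchoolQuality <- Motivation
  P3: TestScore <- Tutoring -> PeerGroup <- Motivation
Condition 1 (no descendant of TestScore in the set): holds — descendants of TestScore are {Motivation, PeerGroup, SchoolQuality}; none are in {ClassSize}.
Condition 2 (every backdoor path blocked by {ClassSize}):
  P1: open — no interior node is in the conditioning set.
  P2: blocked at collider SchoolQuality (neither it nor any descendant is in the conditioning set).
  P3: blocked at collider PeerGroup (neither it nor any descendant is in the conditioning set).
{ClassSize} does not satisfy the backdoor criterion.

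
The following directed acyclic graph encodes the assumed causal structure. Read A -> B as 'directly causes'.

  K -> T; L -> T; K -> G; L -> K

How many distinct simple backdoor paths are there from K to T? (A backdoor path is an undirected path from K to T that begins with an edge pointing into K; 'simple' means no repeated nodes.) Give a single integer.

A backdoor path from K to T is any simple undirected path whose first edge points into K (i.e. leaves K via a parent).
Parents of K: {L}.
Enumerating:
  P1: K <- L -> T
That exhausts the simple backdoor paths. Count: 1.

1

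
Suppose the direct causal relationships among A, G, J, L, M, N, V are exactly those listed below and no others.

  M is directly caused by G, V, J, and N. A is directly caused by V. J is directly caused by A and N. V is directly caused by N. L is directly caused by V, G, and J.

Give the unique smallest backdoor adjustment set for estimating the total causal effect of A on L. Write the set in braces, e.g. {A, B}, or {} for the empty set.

{V}

Variables eligible for adjustment (non-descendants of A, excluding A and L): {G, N, V}.
Backdoor paths from A to L:
  P1: A <- V <- N -> J -> M <- G -> L
  P2: A <- V <- N -> J -> L
  P3: A <- V <- N -> M <- J -> L
  P4: A <- V <- N -> M <- G -> L
  P5: A <- V -> M <- N -> J -> L
  P6: A <- V -> M <- J -> L
  P7: A <- V -> M <- G -> L
  P8: A <- V -> L
The empty set is not sufficient: P2 (A <- V <- N -> J -> L) has no collider blocking it and no conditioned non-collider, so it is open.
Try {V}:
  P1: blocked at chain node V ∈ conditioning set.
  P2: blocked at chain node V ∈ conditioning set.
  P3: blocked at chain node V ∈ conditioning set.
  P4: blocked at chain node V ∈ conditioning set.
  P5: blocked at fork node V ∈ conditioning set.
  P6: blocked at fork node V ∈ conditioning set.
  P7: blocked at fork node V ∈ conditioning set.
  P8: blocked at fork node V ∈ conditioning set.
{V} contains no descendant of A and blocks every backdoor path.
No other singleton works — e.g. {N} leaves P8 open — so {V} is the unique smallest valid adjustment set.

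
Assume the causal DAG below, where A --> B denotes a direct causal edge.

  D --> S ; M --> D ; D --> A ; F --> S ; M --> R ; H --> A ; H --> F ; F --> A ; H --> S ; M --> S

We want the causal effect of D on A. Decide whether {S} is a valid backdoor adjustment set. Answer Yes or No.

No

Backdoor paths from D to A (paths whose first edge points into D):
  P1: D <- M -> S <- H -> F -> A
  P2: D <- M -> S <- H -> A
  P3: D <- M -> S <- F <- H -> A
  P4: D <- M -> S <- F -> A
Condition 1 (no descendant of D in the set): FAILS — S is a descendant of D.
Condition 2 (every backdoor path blocked by {S}):
  P1: open — collider(s) S are conditioned on (or have a conditioned descendant) and no non-collider on the path is in the set.
  P2: open — collider(s) S are conditioned on (or have a conditioned descendant) and no non-collider on the path is in the set.
  P3: open — collider(s) S are conditioned on (or have a conditioned descendant) and no non-collider on the path is in the set.
  P4: open — collider(s) S are conditioned on (or have a conditioned descendant) and no non-collider on the path is in the set.
{S} does not satisfy the backdoor criterion.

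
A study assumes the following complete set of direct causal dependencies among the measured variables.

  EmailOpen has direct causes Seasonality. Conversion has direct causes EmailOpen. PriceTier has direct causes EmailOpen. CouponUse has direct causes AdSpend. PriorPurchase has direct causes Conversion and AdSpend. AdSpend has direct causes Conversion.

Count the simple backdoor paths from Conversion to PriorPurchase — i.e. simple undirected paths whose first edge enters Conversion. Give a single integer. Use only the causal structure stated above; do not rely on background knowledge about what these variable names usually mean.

0

A backdoor path from Conversion to PriorPurchase is any simple undirected path whose first edge points into Conversion (i.e. leaves Conversion via a parent).
Parents of Conversion: {EmailOpen}.
No simple path from any parent of Conversion reaches PriorPurchase without revisiting Conversion, so there are no backdoor paths.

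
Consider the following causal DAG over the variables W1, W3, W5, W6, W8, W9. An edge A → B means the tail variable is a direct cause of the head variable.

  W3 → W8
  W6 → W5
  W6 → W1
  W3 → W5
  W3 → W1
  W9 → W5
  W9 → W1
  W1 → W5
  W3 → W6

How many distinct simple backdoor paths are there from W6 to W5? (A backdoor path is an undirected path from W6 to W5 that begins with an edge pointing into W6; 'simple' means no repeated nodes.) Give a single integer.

A backdoor path from W6 to W5 is any simple undirected path whose first edge points into W6 (i.e. leaves W6 via a parent).
Parents of W6: {W3}.
Enumerating:
  P1: W6 <- W3 -> W1 <- W9 -> W5
  P2: W6 <- W3 -> W1 -> W5
  P3: W6 <- W3 -> W5
That exhausts the simple backdoor paths. Count: 3.

3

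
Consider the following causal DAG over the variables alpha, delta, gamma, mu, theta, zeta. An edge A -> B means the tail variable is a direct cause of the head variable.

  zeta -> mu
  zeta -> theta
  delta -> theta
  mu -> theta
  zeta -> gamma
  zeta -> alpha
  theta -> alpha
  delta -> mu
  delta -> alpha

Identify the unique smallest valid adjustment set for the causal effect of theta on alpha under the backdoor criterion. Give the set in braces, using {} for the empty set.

Variables eligible for adjustment (non-descendants of theta, excluding theta and alpha): {delta, gamma, mu, zeta}.
Backdoor paths from theta to alpha:
  P1: theta <- zeta -> mu <- delta -> alpha
  P2: theta <- zeta -> alpha
  P3: theta <- delta -> mu <- zeta -> alpha
  P4: theta <- delta -> alpha
  P5: theta <- mu <- zeta -> alpha
  P6: theta <- mu <- delta -> alpha
The empty set is not sufficient: P2 (theta <- zeta -> alpha) has no collider blocking it and no conditioned non-collider, so it is open.
Try {delta, zeta}:
  P1: blocked at fork node zeta ∈ conditioning set.
  P2: blocked at fork node zeta ∈ conditioning set.
  P3: blocked at fork node delta ∈ conditioning set.
  P4: blocked at fork node delta ∈ conditioning set.
  P5: blocked at fork node zeta ∈ conditioning set.
  P6: blocked at fork node delta ∈ conditioning set.
{delta, zeta} contains no descendant of theta and blocks every backdoor path.
Every element of {delta, zeta} is needed (dropping delta leaves P4 open; dropping zeta leaves P2 open), so no proper subset is valid.
Among all size-2 subsets of the eligible variables, only {delta, zeta} blocks every backdoor path, so it is the unique smallest valid adjustment set.

{delta, zeta}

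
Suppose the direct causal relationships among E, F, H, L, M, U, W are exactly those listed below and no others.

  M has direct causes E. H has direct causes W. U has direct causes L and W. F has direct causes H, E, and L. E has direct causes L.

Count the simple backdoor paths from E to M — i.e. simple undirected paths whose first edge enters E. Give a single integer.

A backdoor path from E to M is any simple undirected path whose first edge points into E (i.e. leaves E via a parent).
Parents of E: {L}.
No simple path from any parent of E reaches M without revisiting E, so there are no backdoor paths.

0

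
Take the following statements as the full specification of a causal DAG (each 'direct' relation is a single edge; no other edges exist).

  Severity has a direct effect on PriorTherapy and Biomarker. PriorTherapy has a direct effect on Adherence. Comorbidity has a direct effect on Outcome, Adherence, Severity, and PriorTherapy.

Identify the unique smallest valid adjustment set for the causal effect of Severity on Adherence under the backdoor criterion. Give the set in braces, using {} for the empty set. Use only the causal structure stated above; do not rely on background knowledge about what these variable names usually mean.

{Comorbidity}

Variables eligible for adjustment (non-descendants of Severity, excluding Severity and Adherence): {Comorbidity, Outcome}.
Backdoor paths from Severity to Adherence:
  P1: Severity <- Comorbidity -> PriorTherapy -> Adherence
  P2: Severity <- Comorbidity -> Adherence
The empty set is not sufficient: P1 (Severity <- Comorbidity -> PriorTherapy -> Adherence) has no collider blocking it and no conditioned non-collider, so it is open.
Try {Comorbidity}:
  P1: blocked at fork node Comorbidity ∈ conditioning set.
  P2: blocked at fork node Comorbidity ∈ conditioning set.
{Comorbidity} contains no descendant of Severity and blocks every backdoor path.
No other singleton works — e.g. {Outcome} leaves P1 open — so {Comorbidity} is the unique smallest valid adjustment set.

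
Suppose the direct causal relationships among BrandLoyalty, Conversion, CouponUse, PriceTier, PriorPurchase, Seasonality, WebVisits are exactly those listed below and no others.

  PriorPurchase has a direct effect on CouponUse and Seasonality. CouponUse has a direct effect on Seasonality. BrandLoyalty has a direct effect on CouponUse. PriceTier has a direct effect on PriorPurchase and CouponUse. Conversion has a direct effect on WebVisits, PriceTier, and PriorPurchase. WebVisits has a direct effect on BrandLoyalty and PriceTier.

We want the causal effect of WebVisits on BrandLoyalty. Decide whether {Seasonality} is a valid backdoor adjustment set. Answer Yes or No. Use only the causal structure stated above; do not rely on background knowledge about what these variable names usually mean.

Backdoor paths from WebVisits to BrandLoyalty (paths whose first edge points into WebVisits):
  P1: WebVisits <- Conversion -> PriceTier -> PriorPurchase -> CouponUse <- BrandLoyalty
  P2: WebVisits <- Conversion -> PriceTier -> PriorPurchase -> Seasonality <- CouponUse <- BrandLoyalty
  P3: WebVisits <- Conversion -> PriceTier -> CouponUse <- BrandLoyalty
  P4: WebVisits <- Conversion -> PriorPurchase <- PriceTier -> CouponUse <- BrandLoyalty
  P5: WebVisits <- Conversion -> PriorPurchase -> CouponUse <- BrandLoyalty
  P6: WebVisits <- Conversion -> PriorPurchase -> Seasonality <- CouponUse <- BrandLoyalty
Condition 1 (no descendant of WebVisits in the set): FAILS — Seasonality is a descendant of WebVisits.
Condition 2 (every backdoor path blocked by {Seasonality}):
  P1: open — collider(s) CouponUse are conditioned on (or have a conditioned descendant) and no non-collider on the path is in the set.
  P2: open — collider(s) Seasonality are conditioned on (or have a conditioned descendant) and no non-collider on the path is in the set.
  P3: open — collider(s) CouponUse are conditioned on (or have a conditioned descendant) and no non-collider on the path is in the set.
  P4: open — collider(s) PriorPurchase, CouponUse are conditioned on (or have a conditioned descendant) and no non-collider on the path is in the set.
  P5: open — collider(s) CouponUse are conditioned on (or have a conditioned descendant) and no non-collider on the path is in the set.
  P6: open — collider(s) Seasonality are conditioned on (or have a conditioned descendant) and no non-collider on the path is in the set.
{Seasonality} does not satisfy the backdoor criterion.

No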